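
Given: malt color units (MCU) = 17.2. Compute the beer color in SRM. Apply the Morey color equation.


SRM = 1.4922 · MCU^0.6859
SRM = 1.4922 · 17.2^0.6859

10.5021 SRM


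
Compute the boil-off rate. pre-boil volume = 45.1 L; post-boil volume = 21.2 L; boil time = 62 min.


rate = (V_pre − V_post) / (t_min/60)
rate = (45.1 − 21.2) / (62/60)

23.1290 L/hr


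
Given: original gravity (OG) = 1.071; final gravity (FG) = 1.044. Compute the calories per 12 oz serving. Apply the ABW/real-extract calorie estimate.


ABW = (OG−FG)·131.25·0.79/FG;  °P = 259 − 259/SG (for OG→OE and FG→AE);  RE = 0.1808·OE + 0.8192·AE;  Cal = (6.9·ABW + 4·(RE−0.1))·FG·3.55
ABW = (1.071 − 1.044)·131.25·0.79/1.044 = 2.6816
OE = 259 − 259/1.071 = 17.1699 °P
AE = 259 − 259/1.044 = 10.9157 °P
RE = 0.1808·17.1699 + 0.8192·10.9157 = 12.0465 °P
Cal = (6.9·2.6816 + 4·(12.0465−0.1))·1.044·3.55

245.6794 kcal


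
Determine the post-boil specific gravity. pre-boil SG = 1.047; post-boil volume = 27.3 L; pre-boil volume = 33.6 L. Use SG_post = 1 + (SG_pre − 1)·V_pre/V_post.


pts_pre = (1.047 − 1)·1000 = 47.0000
pts_post = 47.0000·33.6/27.3 = 57.8462
SG_post = 1 + 57.8462/1000

1.0578


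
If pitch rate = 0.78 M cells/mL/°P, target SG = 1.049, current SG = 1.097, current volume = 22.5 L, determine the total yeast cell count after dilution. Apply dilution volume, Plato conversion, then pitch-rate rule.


V_w = V·((SG_c−1)/(SG_t−1)−1);  °P = 259 − 259/SG_t;  cells = rate·(V+V_w)·°P
V_w = 22.5·((1.097−1)/(1.049−1)−1) = 22.0408
V_final = 22.5 + 22.0408 = 44.5408
°P = 259 − 259/1.049 = 12.0982
cells = 0.78·44.5408·12.0982

420.3133 billion cells


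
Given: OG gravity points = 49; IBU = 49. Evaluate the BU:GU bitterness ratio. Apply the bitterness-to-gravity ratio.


BU:GU = IBU / OG_points
BU:GU = 49 / 49

1.0000


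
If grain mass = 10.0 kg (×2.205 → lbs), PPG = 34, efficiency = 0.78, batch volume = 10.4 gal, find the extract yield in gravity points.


points = lbs × PPG × eff / vol
lbs = 10.0 × 2.205 = 22.0500
points = 22.0500 × 34 × 0.78 / 10.4

56.2275 points


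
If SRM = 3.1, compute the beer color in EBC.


EBC = SRM · 1.97
EBC = 3.1 · 1.97

6.1070 EBC


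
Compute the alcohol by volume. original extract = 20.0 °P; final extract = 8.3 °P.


SG = 259/(259 − P);  ABV = (OG − FG)·131.25
OG = 259/(259 − 20.0) = 1.0837
FG = 259/(259 − 8.3) = 1.0331
ABV = (1.0837 − 1.0331)·131.25

6.6379 % ABV


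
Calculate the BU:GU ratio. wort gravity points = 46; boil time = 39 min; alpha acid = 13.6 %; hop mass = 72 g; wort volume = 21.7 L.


U = 1.65·0.000125^(GP/1000)·(1−e^(−0.04t))/4.15;  IBU = (α/100)·m·U·1000/V;  BU:GU = IBU/GP
U = 1.65·0.000125^(46/1000)·(1−e^(−0.04·39))/4.15 = 0.2077
IBU = (13.6/100)·72·0.2077·1000/21.7 = 93.7255
BU:GU = 93.7255/46

2.0375


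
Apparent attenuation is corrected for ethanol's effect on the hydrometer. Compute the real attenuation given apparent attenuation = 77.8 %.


RA = AA · 0.8192
RA = 77.8 · 0.8192

63.7338 %


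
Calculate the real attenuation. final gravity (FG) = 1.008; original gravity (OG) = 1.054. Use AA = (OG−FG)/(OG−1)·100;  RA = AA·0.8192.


AA = (1.054 − 1.008)/(1.054 − 1)·100 = 85.1852
RA = 85.1852·0.8192

69.7837 %


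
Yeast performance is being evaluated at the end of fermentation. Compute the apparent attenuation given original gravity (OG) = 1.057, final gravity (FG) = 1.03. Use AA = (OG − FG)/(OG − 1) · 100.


AA = (1.057 − 1.03)/(1.057 − 1) · 100

47.3684 %


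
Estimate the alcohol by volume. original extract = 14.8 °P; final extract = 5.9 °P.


SG = 259/(259 − P);  ABV = (OG − FG)·131.25
OG = 259/(259 − 14.8) = 1.0606
FG = 259/(259 − 5.9) = 1.0233
ABV = (1.0606 − 1.0233)·131.25

4.8950 % ABV


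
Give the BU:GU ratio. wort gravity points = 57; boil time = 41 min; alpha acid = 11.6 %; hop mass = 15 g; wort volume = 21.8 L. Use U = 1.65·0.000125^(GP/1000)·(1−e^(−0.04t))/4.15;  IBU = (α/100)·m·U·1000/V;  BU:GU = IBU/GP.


U = 1.65·0.000125^(57/1000)·(1−e^(−0.04·41))/4.15 = 0.1920
IBU = (11.6/100)·15·0.1920·1000/21.8 = 15.3249
BU:GU = 15.3249/57

0.2689


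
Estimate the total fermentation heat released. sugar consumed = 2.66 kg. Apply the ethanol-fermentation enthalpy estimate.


Q = m_sugar · 590 kJ/kg
Q = 2.66 · 590

1569.4000 kJ


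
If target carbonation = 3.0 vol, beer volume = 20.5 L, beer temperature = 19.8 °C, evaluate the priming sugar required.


residual = 14.695·(0.01821 + 0.09011·e^(−0.04·T));  sugar = (target − residual)·4.0·V
residual = 14.695·(0.01821 + 0.09011·e^(−0.04·19.8)) = 0.8674
sugar = (3.0 − 0.8674)·4.0·20.5

174.8764 g


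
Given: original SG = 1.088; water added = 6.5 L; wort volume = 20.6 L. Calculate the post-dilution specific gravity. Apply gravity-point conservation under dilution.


SG_new = 1 + (SG_old − 1)·V_old/(V_old + V_water)
pts = (1.088 − 1)·1000·20.6/(20.6 + 6.5) = 66.8930
SG_new = 1 + 66.8930/1000

1.0669


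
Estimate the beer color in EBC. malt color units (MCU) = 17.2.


SRM = 1.4922·MCU^0.6859;  EBC = SRM·1.97
SRM = 1.4922·17.2^0.6859 = 10.5021
EBC = 10.5021·1.97

20.6891 EBC


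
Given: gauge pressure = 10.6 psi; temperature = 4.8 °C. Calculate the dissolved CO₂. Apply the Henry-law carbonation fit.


vols = (P + 14.695)·(0.01821 + 0.09011·e^(−0.04·T))
vols = (10.6 + 14.695)·(0.01821 + 0.09011·e^(−0.04·4.8))

2.3418 volumes


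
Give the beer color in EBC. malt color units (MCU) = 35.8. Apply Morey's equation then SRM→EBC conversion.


SRM = 1.4922·MCU^0.6859;  EBC = SRM·1.97
SRM = 1.4922·35.8^0.6859 = 17.3634
EBC = 17.3634·1.97

34.2059 EBC


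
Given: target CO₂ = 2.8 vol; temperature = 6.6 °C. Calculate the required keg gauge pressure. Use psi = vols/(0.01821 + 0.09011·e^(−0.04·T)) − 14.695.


psi = 2.8/(0.01821 + 0.09011·e^(−0.04·6.6)) − 14.695

17.3372 psi


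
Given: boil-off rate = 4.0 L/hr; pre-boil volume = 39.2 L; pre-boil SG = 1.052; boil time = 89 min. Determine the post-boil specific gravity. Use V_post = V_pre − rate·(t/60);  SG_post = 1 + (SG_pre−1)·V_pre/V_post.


V_post = 39.2 − 4.0·(89/60) = 33.2667
SG_post = 1 + (1.052 − 1)·39.2/33.2667

1.0613


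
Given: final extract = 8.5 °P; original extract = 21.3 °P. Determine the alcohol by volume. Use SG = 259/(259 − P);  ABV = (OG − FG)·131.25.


OG = 259/(259 − 21.3) = 1.0896
FG = 259/(259 − 8.5) = 1.0339
ABV = (1.0896 − 1.0339)·131.25

7.3076 % ABV


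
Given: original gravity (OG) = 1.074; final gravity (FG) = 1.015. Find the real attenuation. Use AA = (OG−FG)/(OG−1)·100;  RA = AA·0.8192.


AA = (1.074 − 1.015)/(1.074 − 1)·100 = 79.7297
RA = 79.7297·0.8192

65.3146 %


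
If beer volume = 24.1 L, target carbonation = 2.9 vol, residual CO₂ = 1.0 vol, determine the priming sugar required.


sugar = (target − residual)·4.0·V
sugar = (2.9 − 1.0)·4.0·24.1

183.1600 g


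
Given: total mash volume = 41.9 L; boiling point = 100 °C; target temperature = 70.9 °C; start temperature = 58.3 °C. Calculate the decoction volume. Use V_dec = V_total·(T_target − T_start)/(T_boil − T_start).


V_dec = 41.9·(70.9 − 58.3)/(100 − 58.3)

12.6604 L


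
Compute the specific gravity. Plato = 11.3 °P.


SG = 259/(259 − P)
SG = 259/(259 − 11.3)

1.0456


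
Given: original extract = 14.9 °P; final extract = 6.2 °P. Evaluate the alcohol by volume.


SG = 259/(259 − P);  ABV = (OG − FG)·131.25
OG = 259/(259 − 14.9) = 1.0610
FG = 259/(259 − 6.2) = 1.0245
ABV = (1.0610 − 1.0245)·131.25

4.7926 % ABV


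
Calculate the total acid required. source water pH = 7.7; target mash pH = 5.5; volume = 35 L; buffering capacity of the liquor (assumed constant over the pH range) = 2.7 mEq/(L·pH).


acid = buffering capacity · (pH_source − pH_target) · V
acid = 2.7 · (7.7 − 5.5) · 35

207.9000 mEq


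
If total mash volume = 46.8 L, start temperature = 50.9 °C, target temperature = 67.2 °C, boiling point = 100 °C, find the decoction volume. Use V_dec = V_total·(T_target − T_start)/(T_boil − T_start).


V_dec = 46.8·(67.2 − 50.9)/(100 − 50.9)

15.5365 L


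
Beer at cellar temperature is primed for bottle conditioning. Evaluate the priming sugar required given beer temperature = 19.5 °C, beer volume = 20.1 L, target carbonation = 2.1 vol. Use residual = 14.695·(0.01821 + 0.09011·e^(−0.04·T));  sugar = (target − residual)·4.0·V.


residual = 14.695·(0.01821 + 0.09011·e^(−0.04·19.5)) = 0.8746
sugar = (2.1 − 0.8746)·4.0·20.1

98.5220 g


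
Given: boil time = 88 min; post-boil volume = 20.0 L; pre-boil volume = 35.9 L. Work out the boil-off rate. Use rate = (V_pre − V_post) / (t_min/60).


rate = (35.9 − 20.0) / (88/60)

10.8409 L/hr


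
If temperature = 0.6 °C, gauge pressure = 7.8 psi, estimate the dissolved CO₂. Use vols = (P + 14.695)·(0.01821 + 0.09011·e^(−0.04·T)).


vols = (7.8 + 14.695)·(0.01821 + 0.09011·e^(−0.04·0.6))

2.3886 volumes


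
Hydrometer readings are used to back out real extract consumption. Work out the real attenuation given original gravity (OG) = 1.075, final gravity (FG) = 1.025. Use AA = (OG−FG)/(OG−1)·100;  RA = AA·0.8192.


AA = (1.075 − 1.025)/(1.075 − 1)·100 = 66.6667
RA = 66.6667·0.8192

54.6133 %


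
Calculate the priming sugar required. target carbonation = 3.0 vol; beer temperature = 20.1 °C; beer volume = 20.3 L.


residual = 14.695·(0.01821 + 0.09011·e^(−0.04·T));  sugar = (target − residual)·4.0·V
residual = 14.695·(0.01821 + 0.09011·e^(−0.04·20.1)) = 0.8602
sugar = (3.0 − 0.8602)·4.0·20.3

173.7512 g


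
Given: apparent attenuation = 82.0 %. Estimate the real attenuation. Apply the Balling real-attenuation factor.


RA = AA · 0.8192
RA = 82.0 · 0.8192

67.1744 %


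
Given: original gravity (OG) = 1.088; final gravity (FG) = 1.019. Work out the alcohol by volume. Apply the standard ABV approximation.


ABV = (OG − FG) · 131.25
ABV = (1.088 − 1.019) · 131.25

9.0563 % ABV


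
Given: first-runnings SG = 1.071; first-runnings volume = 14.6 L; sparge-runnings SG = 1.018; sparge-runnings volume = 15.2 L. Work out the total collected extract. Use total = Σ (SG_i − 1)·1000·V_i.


first = (1.071 − 1)·1000·14.6 = 1036.6000
sparge = (1.018 − 1)·1000·15.2 = 273.6000
total = 1036.6000 + 273.6000

1310.2000 gravity·L


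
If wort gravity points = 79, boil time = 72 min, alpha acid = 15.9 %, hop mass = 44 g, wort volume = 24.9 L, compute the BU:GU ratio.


U = 1.65·0.000125^(GP/1000)·(1−e^(−0.04t))/4.15;  IBU = (α/100)·m·U·1000/V;  BU:GU = IBU/GP
U = 1.65·0.000125^(79/1000)·(1−e^(−0.04·72))/4.15 = 0.1845
IBU = (15.9/100)·44·0.1845·1000/24.9 = 51.8385
BU:GU = 51.8385/79

0.6562


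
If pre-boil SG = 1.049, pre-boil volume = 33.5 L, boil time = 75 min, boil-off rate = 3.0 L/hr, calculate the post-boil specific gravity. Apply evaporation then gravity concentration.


V_post = V_pre − rate·(t/60);  SG_post = 1 + (SG_pre−1)·V_pre/V_post
V_post = 33.5 − 3.0·(75/60) = 29.7500
SG_post = 1 + (1.049 − 1)·33.5/29.7500

1.0552


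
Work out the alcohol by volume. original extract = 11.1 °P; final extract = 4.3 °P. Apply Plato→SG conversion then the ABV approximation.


SG = 259/(259 − P);  ABV = (OG − FG)·131.25
OG = 259/(259 − 11.1) = 1.0448
FG = 259/(259 − 4.3) = 1.0169
ABV = (1.0448 − 1.0169)·131.25

3.6610 % ABV


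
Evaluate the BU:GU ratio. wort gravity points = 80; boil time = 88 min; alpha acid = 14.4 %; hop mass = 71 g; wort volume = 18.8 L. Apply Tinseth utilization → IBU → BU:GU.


U = 1.65·0.000125^(GP/1000)·(1−e^(−0.04t))/4.15;  IBU = (α/100)·m·U·1000/V;  BU:GU = IBU/GP
U = 1.65·0.000125^(80/1000)·(1−e^(−0.04·88))/4.15 = 0.1880
IBU = (14.4/100)·71·0.1880·1000/18.8 = 102.2357
BU:GU = 102.2357/80

1.2779


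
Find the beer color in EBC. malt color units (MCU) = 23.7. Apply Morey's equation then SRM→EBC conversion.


SRM = 1.4922·MCU^0.6859;  EBC = SRM·1.97
SRM = 1.4922·23.7^0.6859 = 13.0848
EBC = 13.0848·1.97

25.7770 EBC


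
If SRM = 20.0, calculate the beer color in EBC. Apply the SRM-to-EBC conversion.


EBC = SRM · 1.97
EBC = 20.0 · 1.97

39.4000 EBC


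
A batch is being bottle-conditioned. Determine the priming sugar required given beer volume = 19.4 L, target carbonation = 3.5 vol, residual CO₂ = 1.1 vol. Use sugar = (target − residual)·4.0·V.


sugar = (3.5 − 1.1)·4.0·19.4

186.2400 g


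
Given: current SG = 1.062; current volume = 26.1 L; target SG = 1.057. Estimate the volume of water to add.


V_water = V·((SG_curr − 1)/(SG_target − 1) − 1)
V_water = 26.1·((1.062 − 1)/(1.057 − 1) − 1)

2.2895 L


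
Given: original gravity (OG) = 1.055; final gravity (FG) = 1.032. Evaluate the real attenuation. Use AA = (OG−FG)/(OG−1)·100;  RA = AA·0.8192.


AA = (1.055 − 1.032)/(1.055 − 1)·100 = 41.8182
RA = 41.8182·0.8192

34.2575 %


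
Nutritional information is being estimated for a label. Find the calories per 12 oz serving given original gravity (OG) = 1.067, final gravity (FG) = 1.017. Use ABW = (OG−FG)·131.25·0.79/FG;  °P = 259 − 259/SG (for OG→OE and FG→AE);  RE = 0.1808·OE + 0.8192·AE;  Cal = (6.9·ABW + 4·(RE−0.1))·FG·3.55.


ABW = (1.067 − 1.017)·131.25·0.79/1.017 = 5.0977
OE = 259 − 259/1.067 = 16.2634 °P
AE = 259 − 259/1.017 = 4.3294 °P
RE = 0.1808·16.2634 + 0.8192·4.3294 = 6.4871 °P
Cal = (6.9·5.0977 + 4·(6.4871−0.1))·1.017·3.55

219.2293 kcal


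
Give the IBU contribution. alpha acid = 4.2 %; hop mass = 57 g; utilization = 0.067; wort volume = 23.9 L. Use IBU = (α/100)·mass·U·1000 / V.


IBU = (4.2/100)·57·0.067·1000 / 23.9

6.7112 IBU


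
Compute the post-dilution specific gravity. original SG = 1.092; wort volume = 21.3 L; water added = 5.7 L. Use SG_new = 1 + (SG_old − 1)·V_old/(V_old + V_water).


pts = (1.092 − 1)·1000·21.3/(21.3 + 5.7) = 72.5778
SG_new = 1 + 72.5778/1000

1.0726


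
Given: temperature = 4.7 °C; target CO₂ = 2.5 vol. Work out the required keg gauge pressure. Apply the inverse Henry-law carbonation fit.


psi = vols/(0.01821 + 0.09011·e^(−0.04·T)) − 14.695
psi = 2.5/(0.01821 + 0.09011·e^(−0.04·4.7)) − 14.695

12.2225 psi


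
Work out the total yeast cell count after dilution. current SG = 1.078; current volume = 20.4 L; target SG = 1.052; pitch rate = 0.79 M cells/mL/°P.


V_w = V·((SG_c−1)/(SG_t−1)−1);  °P = 259 − 259/SG_t;  cells = rate·(V+V_w)·°P
V_w = 20.4·((1.078−1)/(1.052−1)−1) = 10.2000
V_final = 20.4 + 10.2000 = 30.6000
°P = 259 − 259/1.052 = 12.8023
cells = 0.79·30.6000·12.8023

309.4823 billion cells


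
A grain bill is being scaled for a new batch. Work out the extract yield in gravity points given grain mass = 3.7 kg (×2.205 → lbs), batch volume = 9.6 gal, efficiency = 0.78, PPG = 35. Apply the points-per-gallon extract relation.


points = lbs × PPG × eff / vol
lbs = 3.7 × 2.205 = 8.1585
points = 8.1585 × 35 × 0.78 / 9.6

23.2007 points


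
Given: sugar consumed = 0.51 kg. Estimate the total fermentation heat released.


Q = m_sugar · 590 kJ/kg
Q = 0.51 · 590

300.9000 kJ


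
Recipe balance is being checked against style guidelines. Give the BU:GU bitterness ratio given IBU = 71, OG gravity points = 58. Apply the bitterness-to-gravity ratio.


BU:GU = IBU / OG_points
BU:GU = 71 / 58

1.2241


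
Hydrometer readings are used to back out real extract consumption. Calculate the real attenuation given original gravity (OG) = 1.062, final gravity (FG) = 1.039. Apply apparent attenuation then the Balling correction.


AA = (OG−FG)/(OG−1)·100;  RA = AA·0.8192
AA = (1.062 − 1.039)/(1.062 − 1)·100 = 37.0968
RA = 37.0968·0.8192

30.3897 %


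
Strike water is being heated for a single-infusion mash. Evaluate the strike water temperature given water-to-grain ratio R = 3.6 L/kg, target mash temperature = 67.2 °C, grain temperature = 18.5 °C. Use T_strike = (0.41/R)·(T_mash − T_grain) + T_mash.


T_strike = (0.41/3.6)·(67.2 − 18.5) + 67.2

72.7464 °C


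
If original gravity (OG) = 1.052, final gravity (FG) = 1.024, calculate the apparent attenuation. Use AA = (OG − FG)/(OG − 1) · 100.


AA = (1.052 − 1.024)/(1.052 − 1) · 100

53.8462 %


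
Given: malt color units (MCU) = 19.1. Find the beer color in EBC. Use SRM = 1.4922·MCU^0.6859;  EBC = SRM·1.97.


SRM = 1.4922·19.1^0.6859 = 11.2846
EBC = 11.2846·1.97

22.2307 EBC


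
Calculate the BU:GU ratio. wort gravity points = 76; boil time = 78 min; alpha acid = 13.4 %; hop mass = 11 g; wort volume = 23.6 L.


U = 1.65·0.000125^(GP/1000)·(1−e^(−0.04t))/4.15;  IBU = (α/100)·m·U·1000/V;  BU:GU = IBU/GP
U = 1.65·0.000125^(76/1000)·(1−e^(−0.04·78))/4.15 = 0.1919
IBU = (13.4/100)·11·0.1919·1000/23.6 = 11.9887
BU:GU = 11.9887/76

0.1577


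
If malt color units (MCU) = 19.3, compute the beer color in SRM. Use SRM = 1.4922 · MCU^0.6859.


SRM = 1.4922 · 19.3^0.6859

11.3656 SRM


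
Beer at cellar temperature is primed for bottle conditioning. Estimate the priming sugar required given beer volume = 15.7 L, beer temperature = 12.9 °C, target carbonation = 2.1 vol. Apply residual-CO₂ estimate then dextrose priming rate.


residual = 14.695·(0.01821 + 0.09011·e^(−0.04·T));  sugar = (target − residual)·4.0·V
residual = 14.695·(0.01821 + 0.09011·e^(−0.04·12.9)) = 1.0580
sugar = (2.1 − 1.0580)·4.0·15.7

65.4379 g


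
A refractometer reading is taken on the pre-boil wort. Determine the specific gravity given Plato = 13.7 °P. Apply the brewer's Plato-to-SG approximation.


SG = 259/(259 − P)
SG = 259/(259 − 13.7)

1.0558


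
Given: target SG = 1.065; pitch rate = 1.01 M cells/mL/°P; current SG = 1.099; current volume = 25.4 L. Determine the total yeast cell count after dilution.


V_w = V·((SG_c−1)/(SG_t−1)−1);  °P = 259 − 259/SG_t;  cells = rate·(V+V_w)·°P
V_w = 25.4·((1.099−1)/(1.065−1)−1) = 13.2862
V_final = 25.4 + 13.2862 = 38.6862
°P = 259 − 259/1.065 = 15.8075
cells = 1.01·38.6862·15.8075

617.6471 billion cells


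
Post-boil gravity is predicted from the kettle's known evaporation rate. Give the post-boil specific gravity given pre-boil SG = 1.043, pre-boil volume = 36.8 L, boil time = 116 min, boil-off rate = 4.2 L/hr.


V_post = V_pre − rate·(t/60);  SG_post = 1 + (SG_pre−1)·V_pre/V_post
V_post = 36.8 − 4.2·(116/60) = 28.6800
SG_post = 1 + (1.043 − 1)·36.8/28.6800

1.0552


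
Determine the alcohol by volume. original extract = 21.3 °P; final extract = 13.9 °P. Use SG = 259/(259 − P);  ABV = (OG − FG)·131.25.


OG = 259/(259 − 21.3) = 1.0896
FG = 259/(259 − 13.9) = 1.0567
ABV = (1.0896 − 1.0567)·131.25

4.3178 % ABV


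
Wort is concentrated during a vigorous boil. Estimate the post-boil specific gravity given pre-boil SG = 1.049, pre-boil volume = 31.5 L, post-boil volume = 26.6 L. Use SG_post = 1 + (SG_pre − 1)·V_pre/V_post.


pts_pre = (1.049 − 1)·1000 = 49.0000
pts_post = 49.0000·31.5/26.6 = 58.0263
SG_post = 1 + 58.0263/1000

1.0580


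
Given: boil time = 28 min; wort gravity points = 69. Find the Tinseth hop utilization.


U = 1.65·0.000125^(GP/1000) · (1 − e^(−0.04·t))/4.15
bigness = 1.65·0.000125^(69/1000) = 0.8875
boil_factor = (1 − e^(−0.04·28))/4.15 = 0.1623
U = 0.8875 · 0.1623

0.1441


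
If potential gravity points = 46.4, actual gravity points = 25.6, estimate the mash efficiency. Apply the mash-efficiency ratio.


efficiency = actual / potential × 100
efficiency = 25.6 / 46.4 × 100

55.1724 %


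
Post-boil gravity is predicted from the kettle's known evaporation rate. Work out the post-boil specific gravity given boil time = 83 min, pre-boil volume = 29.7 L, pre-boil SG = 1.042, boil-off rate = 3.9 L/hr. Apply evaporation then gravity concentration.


V_post = V_pre − rate·(t/60);  SG_post = 1 + (SG_pre−1)·V_pre/V_post
V_post = 29.7 − 3.9·(83/60) = 24.3050
SG_post = 1 + (1.042 − 1)·29.7/24.3050

1.0513


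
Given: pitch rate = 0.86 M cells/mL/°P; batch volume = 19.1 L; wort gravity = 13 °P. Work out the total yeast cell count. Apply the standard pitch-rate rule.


cells (billions) = rate · V_L · °P
cells = 0.86 · 19.1 · 13

213.5380 billion cells


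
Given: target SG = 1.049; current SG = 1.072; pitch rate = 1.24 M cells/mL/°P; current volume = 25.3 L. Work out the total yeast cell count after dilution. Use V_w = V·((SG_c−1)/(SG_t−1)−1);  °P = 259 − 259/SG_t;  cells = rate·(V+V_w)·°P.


V_w = 25.3·((1.072−1)/(1.049−1)−1) = 11.8755
V_final = 25.3 + 11.8755 = 37.1755
°P = 259 − 259/1.049 = 12.0982
cells = 1.24·37.1755·12.0982

557.6979 billion cells


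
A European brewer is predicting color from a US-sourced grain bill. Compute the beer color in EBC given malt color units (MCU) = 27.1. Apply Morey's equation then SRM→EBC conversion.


SRM = 1.4922·MCU^0.6859;  EBC = SRM·1.97
SRM = 1.4922·27.1^0.6859 = 14.3450
EBC = 14.3450·1.97

28.2597 EBC


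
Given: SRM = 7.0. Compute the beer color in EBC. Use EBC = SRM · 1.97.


EBC = 7.0 · 1.97

13.7900 EBC


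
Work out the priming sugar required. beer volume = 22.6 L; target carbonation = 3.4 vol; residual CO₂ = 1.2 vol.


sugar = (target − residual)·4.0·V
sugar = (3.4 − 1.2)·4.0·22.6

198.8800 g


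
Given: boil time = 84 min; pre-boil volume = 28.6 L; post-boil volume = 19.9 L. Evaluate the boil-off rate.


rate = (V_pre − V_post) / (t_min/60)
rate = (28.6 − 19.9) / (84/60)

6.2143 L/hr


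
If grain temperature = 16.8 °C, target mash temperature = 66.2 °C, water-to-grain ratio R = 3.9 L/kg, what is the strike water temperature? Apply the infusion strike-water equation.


T_strike = (0.41/R)·(T_mash − T_grain) + T_mash
T_strike = (0.41/3.9)·(66.2 − 16.8) + 66.2

71.3933 °C


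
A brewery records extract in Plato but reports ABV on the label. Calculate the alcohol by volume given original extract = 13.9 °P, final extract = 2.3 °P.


SG = 259/(259 − P);  ABV = (OG − FG)·131.25
OG = 259/(259 − 13.9) = 1.0567
FG = 259/(259 − 2.3) = 1.0090
ABV = (1.0567 − 1.0090)·131.25

6.2674 % ABV


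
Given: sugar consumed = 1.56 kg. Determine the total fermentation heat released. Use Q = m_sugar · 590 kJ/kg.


Q = 1.56 · 590

920.4000 kJ


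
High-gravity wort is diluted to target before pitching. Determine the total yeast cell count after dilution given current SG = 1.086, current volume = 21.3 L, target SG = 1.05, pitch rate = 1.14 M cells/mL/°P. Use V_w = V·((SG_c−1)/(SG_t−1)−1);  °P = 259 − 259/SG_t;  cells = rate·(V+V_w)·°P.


V_w = 21.3·((1.086−1)/(1.05−1)−1) = 15.3360
V_final = 21.3 + 15.3360 = 36.6360
°P = 259 − 259/1.05 = 12.3333
cells = 1.14·36.6360·12.3333

515.1022 billion cells


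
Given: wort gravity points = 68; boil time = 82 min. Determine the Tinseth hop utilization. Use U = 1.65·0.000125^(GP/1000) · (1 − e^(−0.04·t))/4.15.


bigness = 1.65·0.000125^(68/1000) = 0.8955
boil_factor = (1 − e^(−0.04·82))/4.15 = 0.2319
U = 0.8955 · 0.2319

0.2077


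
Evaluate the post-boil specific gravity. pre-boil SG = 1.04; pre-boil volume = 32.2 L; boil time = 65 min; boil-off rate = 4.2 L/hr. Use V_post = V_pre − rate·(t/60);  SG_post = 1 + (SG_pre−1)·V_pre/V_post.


V_post = 32.2 − 4.2·(65/60) = 27.6500
SG_post = 1 + (1.04 − 1)·32.2/27.6500

1.0466


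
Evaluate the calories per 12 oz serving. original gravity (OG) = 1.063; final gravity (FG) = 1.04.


ABW = (OG−FG)·131.25·0.79/FG;  °P = 259 − 259/SG (for OG→OE and FG→AE);  RE = 0.1808·OE + 0.8192·AE;  Cal = (6.9·ABW + 4·(RE−0.1))·FG·3.55
ABW = (1.063 − 1.04)·131.25·0.79/1.04 = 2.2931
OE = 259 − 259/1.063 = 15.3500 °P
AE = 259 − 259/1.04 = 9.9615 °P
RE = 0.1808·15.3500 + 0.8192·9.9615 = 10.9358 °P
Cal = (6.9·2.2931 + 4·(10.9358−0.1))·1.04·3.55

218.4385 kcal


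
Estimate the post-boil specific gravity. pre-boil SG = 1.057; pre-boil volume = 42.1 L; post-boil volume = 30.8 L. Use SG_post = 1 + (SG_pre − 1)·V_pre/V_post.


pts_pre = (1.057 − 1)·1000 = 57.0000
pts_post = 57.0000·42.1/30.8 = 77.9123
SG_post = 1 + 77.9123/1000

1.0779


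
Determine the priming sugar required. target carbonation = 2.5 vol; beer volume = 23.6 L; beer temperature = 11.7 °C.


residual = 14.695·(0.01821 + 0.09011·e^(−0.04·T));  sugar = (target − residual)·4.0·V
residual = 14.695·(0.01821 + 0.09011·e^(−0.04·11.7)) = 1.0969
sugar = (2.5 − 1.0969)·4.0·23.6

132.4564 g


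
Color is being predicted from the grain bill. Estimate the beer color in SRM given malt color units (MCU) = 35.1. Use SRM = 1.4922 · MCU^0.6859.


SRM = 1.4922 · 35.1^0.6859

17.1298 SRM


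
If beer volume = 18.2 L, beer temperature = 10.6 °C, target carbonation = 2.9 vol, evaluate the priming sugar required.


residual = 14.695·(0.01821 + 0.09011·e^(−0.04·T));  sugar = (target − residual)·4.0·V
residual = 14.695·(0.01821 + 0.09011·e^(−0.04·10.6)) = 1.1342
sugar = (2.9 − 1.1342)·4.0·18.2

128.5530 g


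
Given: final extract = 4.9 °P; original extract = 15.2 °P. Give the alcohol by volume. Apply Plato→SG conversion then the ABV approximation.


SG = 259/(259 − P);  ABV = (OG − FG)·131.25
OG = 259/(259 − 15.2) = 1.0623
FG = 259/(259 − 4.9) = 1.0193
ABV = (1.0623 − 1.0193)·131.25

5.6519 % ABV


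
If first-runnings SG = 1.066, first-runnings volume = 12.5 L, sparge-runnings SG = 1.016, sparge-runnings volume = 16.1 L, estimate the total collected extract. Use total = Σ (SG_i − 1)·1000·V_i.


first = (1.066 − 1)·1000·12.5 = 825.0000
sparge = (1.016 − 1)·1000·16.1 = 257.6000
total = 825.0000 + 257.6000

1082.6000 gravity·L


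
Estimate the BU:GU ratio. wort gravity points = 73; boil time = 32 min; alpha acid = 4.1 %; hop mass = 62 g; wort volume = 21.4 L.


U = 1.65·0.000125^(GP/1000)·(1−e^(−0.04t))/4.15;  IBU = (α/100)·m·U·1000/V;  BU:GU = IBU/GP
U = 1.65·0.000125^(73/1000)·(1−e^(−0.04·32))/4.15 = 0.1489
IBU = (4.1/100)·62·0.1489·1000/21.4 = 17.6924
BU:GU = 17.6924/73

0.2424


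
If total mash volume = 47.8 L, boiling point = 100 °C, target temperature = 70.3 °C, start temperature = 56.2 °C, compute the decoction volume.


V_dec = V_total·(T_target − T_start)/(T_boil − T_start)
V_dec = 47.8·(70.3 − 56.2)/(100 − 56.2)

15.3877 L


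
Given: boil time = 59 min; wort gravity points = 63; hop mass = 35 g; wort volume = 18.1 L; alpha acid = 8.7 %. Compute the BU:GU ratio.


U = 1.65·0.000125^(GP/1000)·(1−e^(−0.04t))/4.15;  IBU = (α/100)·m·U·1000/V;  BU:GU = IBU/GP
U = 1.65·0.000125^(63/1000)·(1−e^(−0.04·59))/4.15 = 0.2044
IBU = (8.7/100)·35·0.2044·1000/18.1 = 34.3856
BU:GU = 34.3856/63

0.5458


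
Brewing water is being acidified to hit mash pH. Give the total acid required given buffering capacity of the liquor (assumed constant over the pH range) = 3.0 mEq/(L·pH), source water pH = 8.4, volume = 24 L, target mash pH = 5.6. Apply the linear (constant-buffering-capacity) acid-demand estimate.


acid = buffering capacity · (pH_source − pH_target) · V
acid = 3.0 · (8.4 − 5.6) · 24

201.6000 mEq


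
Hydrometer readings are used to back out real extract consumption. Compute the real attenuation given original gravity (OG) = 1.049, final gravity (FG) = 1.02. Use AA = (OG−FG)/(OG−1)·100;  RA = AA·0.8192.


AA = (1.049 − 1.02)/(1.049 − 1)·100 = 59.1837
RA = 59.1837·0.8192

48.4833 %


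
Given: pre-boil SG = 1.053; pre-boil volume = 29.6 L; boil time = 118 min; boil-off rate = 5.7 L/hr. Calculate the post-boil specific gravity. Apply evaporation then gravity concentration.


V_post = V_pre − rate·(t/60);  SG_post = 1 + (SG_pre−1)·V_pre/V_post
V_post = 29.6 − 5.7·(118/60) = 18.3900
SG_post = 1 + (1.053 − 1)·29.6/18.3900

1.0853


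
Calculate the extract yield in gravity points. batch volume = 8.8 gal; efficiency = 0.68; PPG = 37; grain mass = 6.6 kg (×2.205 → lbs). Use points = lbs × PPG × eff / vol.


lbs = 6.6 × 2.205 = 14.5530
points = 14.5530 × 37 × 0.68 / 8.8

41.6084 points


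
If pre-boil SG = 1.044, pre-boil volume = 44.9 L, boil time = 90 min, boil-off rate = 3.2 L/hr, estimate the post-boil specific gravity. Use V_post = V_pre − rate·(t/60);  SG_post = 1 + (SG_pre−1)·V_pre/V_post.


V_post = 44.9 − 3.2·(90/60) = 40.1000
SG_post = 1 + (1.044 − 1)·44.9/40.1000

1.0493


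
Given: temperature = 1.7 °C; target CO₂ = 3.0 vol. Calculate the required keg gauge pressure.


psi = vols/(0.01821 + 0.09011·e^(−0.04·T)) − 14.695
psi = 3.0/(0.01821 + 0.09011·e^(−0.04·1.7)) − 14.695

14.6030 psi


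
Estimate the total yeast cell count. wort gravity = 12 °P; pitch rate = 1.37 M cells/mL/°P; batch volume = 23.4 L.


cells (billions) = rate · V_L · °P
cells = 1.37 · 23.4 · 12

384.6960 billion cells


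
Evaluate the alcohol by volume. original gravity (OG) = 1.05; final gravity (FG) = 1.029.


ABV = (OG − FG) · 131.25
ABV = (1.05 − 1.029) · 131.25

2.7563 % ABV


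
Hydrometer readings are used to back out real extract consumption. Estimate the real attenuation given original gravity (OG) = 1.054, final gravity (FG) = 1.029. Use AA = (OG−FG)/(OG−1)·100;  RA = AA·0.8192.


AA = (1.054 − 1.029)/(1.054 − 1)·100 = 46.2963
RA = 46.2963·0.8192

37.9259 %


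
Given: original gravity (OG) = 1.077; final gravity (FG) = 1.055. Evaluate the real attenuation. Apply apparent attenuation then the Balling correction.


AA = (OG−FG)/(OG−1)·100;  RA = AA·0.8192
AA = (1.077 − 1.055)/(1.077 − 1)·100 = 28.5714
RA = 28.5714·0.8192

23.4057 %


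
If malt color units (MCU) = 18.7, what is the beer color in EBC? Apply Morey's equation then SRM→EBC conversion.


SRM = 1.4922·MCU^0.6859;  EBC = SRM·1.97
SRM = 1.4922·18.7^0.6859 = 11.1220
EBC = 11.1220·1.97

21.9104 EBC


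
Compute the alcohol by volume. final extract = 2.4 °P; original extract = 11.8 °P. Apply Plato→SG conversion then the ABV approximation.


SG = 259/(259 − P);  ABV = (OG − FG)·131.25
OG = 259/(259 − 11.8) = 1.0477
FG = 259/(259 − 2.4) = 1.0094
ABV = (1.0477 − 1.0094)·131.25

5.0376 % ABV


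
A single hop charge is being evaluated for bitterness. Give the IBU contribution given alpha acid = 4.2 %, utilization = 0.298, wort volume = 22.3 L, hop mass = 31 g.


IBU = (α/100)·mass·U·1000 / V
IBU = (4.2/100)·31·0.298·1000 / 22.3

17.3989 IBU


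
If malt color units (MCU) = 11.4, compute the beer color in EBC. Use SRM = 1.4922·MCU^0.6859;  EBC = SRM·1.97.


SRM = 1.4922·11.4^0.6859 = 7.9206
EBC = 7.9206·1.97

15.6036 EBC


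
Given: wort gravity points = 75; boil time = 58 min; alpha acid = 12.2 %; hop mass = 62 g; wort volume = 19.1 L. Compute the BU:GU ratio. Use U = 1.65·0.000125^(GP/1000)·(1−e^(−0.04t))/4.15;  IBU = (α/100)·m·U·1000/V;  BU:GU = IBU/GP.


U = 1.65·0.000125^(75/1000)·(1−e^(−0.04·58))/4.15 = 0.1827
IBU = (12.2/100)·62·0.1827·1000/19.1 = 72.3597
BU:GU = 72.3597/75

0.9648


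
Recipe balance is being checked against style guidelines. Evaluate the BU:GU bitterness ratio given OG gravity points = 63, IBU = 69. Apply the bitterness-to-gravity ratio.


BU:GU = IBU / OG_points
BU:GU = 69 / 63

1.0952


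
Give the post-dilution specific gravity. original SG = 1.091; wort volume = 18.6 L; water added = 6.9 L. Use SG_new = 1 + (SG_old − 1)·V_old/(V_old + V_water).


pts = (1.091 − 1)·1000·18.6/(18.6 + 6.9) = 66.3765
SG_new = 1 + 66.3765/1000

1.0664


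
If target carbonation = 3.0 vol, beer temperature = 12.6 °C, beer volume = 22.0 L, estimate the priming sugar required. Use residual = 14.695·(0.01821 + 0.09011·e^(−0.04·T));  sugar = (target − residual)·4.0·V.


residual = 14.695·(0.01821 + 0.09011·e^(−0.04·12.6)) = 1.0675
sugar = (3.0 − 1.0675)·4.0·22.0

170.0567 g


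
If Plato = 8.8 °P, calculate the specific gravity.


SG = 259/(259 − P)
SG = 259/(259 − 8.8)

1.0352


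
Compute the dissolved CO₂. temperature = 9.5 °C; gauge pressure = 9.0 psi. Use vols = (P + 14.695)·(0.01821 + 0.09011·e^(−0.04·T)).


vols = (9.0 + 14.695)·(0.01821 + 0.09011·e^(−0.04·9.5))

1.8916 volumes


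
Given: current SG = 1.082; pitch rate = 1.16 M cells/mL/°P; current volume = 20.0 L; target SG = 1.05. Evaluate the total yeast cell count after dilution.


V_w = V·((SG_c−1)/(SG_t−1)−1);  °P = 259 − 259/SG_t;  cells = rate·(V+V_w)·°P
V_w = 20.0·((1.082−1)/(1.05−1)−1) = 12.8000
V_final = 20.0 + 12.8000 = 32.8000
°P = 259 − 259/1.05 = 12.3333
cells = 1.16·32.8000·12.3333

469.2587 billion cells


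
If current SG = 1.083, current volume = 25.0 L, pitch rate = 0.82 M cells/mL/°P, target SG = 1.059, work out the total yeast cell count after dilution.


V_w = V·((SG_c−1)/(SG_t−1)−1);  °P = 259 − 259/SG_t;  cells = rate·(V+V_w)·°P
V_w = 25.0·((1.083−1)/(1.059−1)−1) = 10.1695
V_final = 25.0 + 10.1695 = 35.1695
°P = 259 − 259/1.059 = 14.4297
cells = 0.82·35.1695·14.4297

416.1364 billion cells


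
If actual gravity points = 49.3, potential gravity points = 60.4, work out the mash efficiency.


efficiency = actual / potential × 100
efficiency = 49.3 / 60.4 × 100

81.6225 %


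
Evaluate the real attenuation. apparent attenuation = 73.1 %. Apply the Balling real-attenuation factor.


RA = AA · 0.8192
RA = 73.1 · 0.8192

59.8835 %


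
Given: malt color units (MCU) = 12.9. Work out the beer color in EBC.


SRM = 1.4922·MCU^0.6859;  EBC = SRM·1.97
SRM = 1.4922·12.9^0.6859 = 8.6215
EBC = 8.6215·1.97

16.9843 EBC


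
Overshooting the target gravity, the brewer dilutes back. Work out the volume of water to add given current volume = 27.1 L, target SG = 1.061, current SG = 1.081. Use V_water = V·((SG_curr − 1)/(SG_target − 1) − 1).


V_water = 27.1·((1.081 − 1)/(1.061 − 1) − 1)

8.8852 L


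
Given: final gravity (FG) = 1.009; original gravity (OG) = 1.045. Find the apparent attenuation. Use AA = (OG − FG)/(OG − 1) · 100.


AA = (1.045 − 1.009)/(1.045 − 1) · 100

80.0000 %


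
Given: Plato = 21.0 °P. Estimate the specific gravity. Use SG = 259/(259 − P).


SG = 259/(259 − 21.0)

1.0882


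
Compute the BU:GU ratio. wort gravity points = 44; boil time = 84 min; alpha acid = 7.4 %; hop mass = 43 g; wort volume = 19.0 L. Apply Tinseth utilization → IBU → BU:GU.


U = 1.65·0.000125^(GP/1000)·(1−e^(−0.04t))/4.15;  IBU = (α/100)·m·U·1000/V;  BU:GU = IBU/GP
U = 1.65·0.000125^(44/1000)·(1−e^(−0.04·84))/4.15 = 0.2584
IBU = (7.4/100)·43·0.2584·1000/19.0 = 43.2806
BU:GU = 43.2806/44

0.9836


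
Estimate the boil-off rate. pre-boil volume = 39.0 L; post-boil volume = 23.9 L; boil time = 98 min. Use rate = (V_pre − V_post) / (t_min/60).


rate = (39.0 − 23.9) / (98/60)

9.2449 L/hr


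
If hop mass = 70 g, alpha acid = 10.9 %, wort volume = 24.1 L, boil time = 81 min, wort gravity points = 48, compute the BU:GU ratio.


U = 1.65·0.000125^(GP/1000)·(1−e^(−0.04t))/4.15;  IBU = (α/100)·m·U·1000/V;  BU:GU = IBU/GP
U = 1.65·0.000125^(48/1000)·(1−e^(−0.04·81))/4.15 = 0.2482
IBU = (10.9/100)·70·0.2482·1000/24.1 = 78.5678
BU:GU = 78.5678/48

1.6368


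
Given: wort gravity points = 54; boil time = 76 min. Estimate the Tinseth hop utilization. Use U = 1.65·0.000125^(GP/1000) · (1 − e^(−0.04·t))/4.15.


bigness = 1.65·0.000125^(54/1000) = 1.0156
boil_factor = (1 − e^(−0.04·76))/4.15 = 0.2294
U = 1.0156 · 0.2294

0.2330


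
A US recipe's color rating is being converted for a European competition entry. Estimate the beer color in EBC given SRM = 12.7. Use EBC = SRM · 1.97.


EBC = 12.7 · 1.97

25.0190 EBC


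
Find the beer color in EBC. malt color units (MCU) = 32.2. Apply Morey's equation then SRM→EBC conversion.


SRM = 1.4922·MCU^0.6859;  EBC = SRM·1.97
SRM = 1.4922·32.2^0.6859 = 16.1460
EBC = 16.1460·1.97

31.8077 EBC


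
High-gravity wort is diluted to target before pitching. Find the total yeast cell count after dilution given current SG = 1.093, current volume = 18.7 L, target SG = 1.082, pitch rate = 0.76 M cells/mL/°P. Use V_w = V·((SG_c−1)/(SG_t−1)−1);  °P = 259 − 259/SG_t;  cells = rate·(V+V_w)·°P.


V_w = 18.7·((1.093−1)/(1.082−1)−1) = 2.5085
V_final = 18.7 + 2.5085 = 21.2085
°P = 259 − 259/1.082 = 19.6285
cells = 0.76·21.2085·19.6285

316.3812 billion cells


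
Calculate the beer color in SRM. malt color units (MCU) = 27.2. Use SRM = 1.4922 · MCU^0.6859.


SRM = 1.4922 · 27.2^0.6859

14.3813 SRM


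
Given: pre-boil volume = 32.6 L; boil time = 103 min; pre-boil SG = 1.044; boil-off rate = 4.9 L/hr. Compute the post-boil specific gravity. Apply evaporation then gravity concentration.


V_post = V_pre − rate·(t/60);  SG_post = 1 + (SG_pre−1)·V_pre/V_post
V_post = 32.6 − 4.9·(103/60) = 24.1883
SG_post = 1 + (1.044 − 1)·32.6/24.1883

1.0593


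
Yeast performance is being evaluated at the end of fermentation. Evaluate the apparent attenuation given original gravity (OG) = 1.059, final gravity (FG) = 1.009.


AA = (OG − FG)/(OG − 1) · 100
AA = (1.059 − 1.009)/(1.059 − 1) · 100

84.7458 %


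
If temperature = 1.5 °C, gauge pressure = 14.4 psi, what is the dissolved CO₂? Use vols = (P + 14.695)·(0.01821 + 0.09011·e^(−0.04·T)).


vols = (14.4 + 14.695)·(0.01821 + 0.09011·e^(−0.04·1.5))

2.9989 volumes


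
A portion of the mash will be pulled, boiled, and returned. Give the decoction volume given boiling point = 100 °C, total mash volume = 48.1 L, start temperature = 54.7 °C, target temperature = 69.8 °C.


V_dec = V_total·(T_target − T_start)/(T_boil − T_start)
V_dec = 48.1·(69.8 − 54.7)/(100 − 54.7)

16.0333 L


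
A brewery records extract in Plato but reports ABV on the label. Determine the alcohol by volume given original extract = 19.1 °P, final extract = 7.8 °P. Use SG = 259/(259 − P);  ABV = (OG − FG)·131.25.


OG = 259/(259 − 19.1) = 1.0796
FG = 259/(259 − 7.8) = 1.0311
ABV = (1.0796 − 1.0311)·131.25

6.3742 % ABV


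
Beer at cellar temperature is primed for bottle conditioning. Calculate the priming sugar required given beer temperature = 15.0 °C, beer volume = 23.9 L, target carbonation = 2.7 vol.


residual = 14.695·(0.01821 + 0.09011·e^(−0.04·T));  sugar = (target − residual)·4.0·V
residual = 14.695·(0.01821 + 0.09011·e^(−0.04·15.0)) = 0.9943
sugar = (2.7 − 0.9943)·4.0·23.9

163.0636 g


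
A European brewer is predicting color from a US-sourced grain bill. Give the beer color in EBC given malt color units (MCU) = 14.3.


SRM = 1.4922·MCU^0.6859;  EBC = SRM·1.97
SRM = 1.4922·14.3^0.6859 = 9.2528
EBC = 9.2528·1.97

18.2280 EBC


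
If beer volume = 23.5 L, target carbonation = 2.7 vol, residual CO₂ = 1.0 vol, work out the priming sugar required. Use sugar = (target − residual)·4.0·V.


sugar = (2.7 − 1.0)·4.0·23.5

159.8000 g


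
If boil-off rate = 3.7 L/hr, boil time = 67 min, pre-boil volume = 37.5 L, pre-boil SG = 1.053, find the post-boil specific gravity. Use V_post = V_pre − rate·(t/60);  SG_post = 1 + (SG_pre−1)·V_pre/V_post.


V_post = 37.5 − 3.7·(67/60) = 33.3683
SG_post = 1 + (1.053 − 1)·37.5/33.3683

1.0596
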